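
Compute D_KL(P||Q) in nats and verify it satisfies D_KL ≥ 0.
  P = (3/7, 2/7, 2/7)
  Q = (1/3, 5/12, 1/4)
0.0381 nats

KL divergence satisfies the Gibbs inequality: D_KL(P||Q) ≥ 0 for all distributions P, Q.

D_KL(P||Q) = Σ p(x) log(p(x)/q(x))
Term by term:
  x=0: 3/7 × log_e[(3/7)/(1/3)] = 0.1077
  x=1: 2/7 × log_e[(2/7)/(5/12)] = -0.1078
  x=2: 2/7 × log_e[(2/7)/(1/4)] = 0.0382
D_KL(P||Q) = 0.0381 nats

D_KL(P||Q) = 0.0381 ≥ 0 ✓

This non-negativity is a fundamental property: relative entropy cannot be negative because it measures how different Q is from P.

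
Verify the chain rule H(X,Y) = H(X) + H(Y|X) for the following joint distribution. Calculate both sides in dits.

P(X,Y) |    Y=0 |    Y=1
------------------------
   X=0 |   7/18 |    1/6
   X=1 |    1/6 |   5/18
H(X,Y) = 0.5734, H(X) = 0.2983, H(Y|X) = 0.2751 (all in dits)

Chain rule: H(X,Y) = H(X) + H(Y|X)

Left side — joint entropy directly:
H(X,Y) = -Σ p(x,y) log p(x,y) = 0.5734 dits

Right side — compute H(Y|X) from the conditional distributions:
P(X) = (5/9, 4/9), so H(X) = 0.2983 dits
H(Y|X) = Σ_x P(X=x) · H(Y|X=x):
  P(Y|X=0) = (7/10, 3/10), H(Y|X=0) = 0.2653, weight P(X=0) = 5/9
  P(Y|X=1) = (3/8, 5/8), H(Y|X=1) = 0.2873, weight P(X=1) = 4/9
H(Y|X) = 0.2751 dits

H(X) + H(Y|X) = 0.2983 + 0.2751 = 0.5734 dits

Both sides equal 0.5734 dits. ✓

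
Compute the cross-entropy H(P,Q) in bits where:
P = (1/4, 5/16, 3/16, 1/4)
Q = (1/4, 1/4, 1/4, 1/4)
2.0000 bits

Cross-entropy: H(P,Q) = -Σ p(x) log q(x)

Alternatively: H(P,Q) = H(P) + D_KL(P||Q)
H(P) = 1.9772 bits
D_KL(P||Q) = 0.0228 bits

H(P,Q) = 1.9772 + 0.0228 = 2.0000 bits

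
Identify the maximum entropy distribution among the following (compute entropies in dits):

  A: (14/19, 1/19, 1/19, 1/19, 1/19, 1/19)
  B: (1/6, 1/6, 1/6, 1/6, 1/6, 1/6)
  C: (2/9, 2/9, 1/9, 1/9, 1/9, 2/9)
B

For a discrete distribution over n outcomes, entropy is maximized by the uniform distribution.

Computing entropies:
H(A) = 0.4342 dits
H(B) = 0.7782 dits
H(C) = 0.7536 dits

The uniform distribution (where all probabilities equal 1/6) achieves the maximum entropy of log_10(6) = 0.7782 dits.

Distribution B has the highest entropy.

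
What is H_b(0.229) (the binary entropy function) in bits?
0.7763 bits

The binary entropy function is:
H(p) = -p log(p) - (1-p) log(1-p)

H(0.229) = -0.229 × log_2(0.229) - 0.771 × log_2(0.771)
H(0.229) = 0.7763 bits

Note: Binary entropy is maximized at p=0.5 (H=1 bit) and minimized at p=0 or p=1 (H=0).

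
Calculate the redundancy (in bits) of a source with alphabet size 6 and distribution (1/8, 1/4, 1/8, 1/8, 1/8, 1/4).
0.0850 bits

Redundancy measures how far a source is from maximum entropy:
R = H_max - H(X)

Maximum entropy for 6 symbols: H_max = log_2(6) = 2.5850 bits
Actual entropy: H(X) = 2.5000 bits
Redundancy: R = 2.5850 - 2.5000 = 0.0850 bits

This redundancy represents potential for compression: the source could be compressed by 0.0850 bits per symbol.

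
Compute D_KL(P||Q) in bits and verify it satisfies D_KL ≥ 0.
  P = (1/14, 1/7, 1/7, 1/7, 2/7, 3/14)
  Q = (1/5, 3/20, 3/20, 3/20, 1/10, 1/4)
0.2488 bits

KL divergence satisfies the Gibbs inequality: D_KL(P||Q) ≥ 0 for all distributions P, Q.

D_KL(P||Q) = Σ p(x) log(p(x)/q(x))
Term by term:
  x=0: 1/14 × log_2[(1/14)/(1/5)] = -0.1061
  x=1: 1/7 × log_2[(1/7)/(3/20)] = -0.0101
  x=2: 1/7 × log_2[(1/7)/(3/20)] = -0.0101
  x=3: 1/7 × log_2[(1/7)/(3/20)] = -0.0101
  x=4: 2/7 × log_2[(2/7)/(1/10)] = 0.4327
  x=5: 3/14 × log_2[(3/14)/(1/4)] = -0.0477
D_KL(P||Q) = 0.2488 bits

D_KL(P||Q) = 0.2488 ≥ 0 ✓

This non-negativity is a fundamental property: relative entropy cannot be negative because it measures how different Q is from P.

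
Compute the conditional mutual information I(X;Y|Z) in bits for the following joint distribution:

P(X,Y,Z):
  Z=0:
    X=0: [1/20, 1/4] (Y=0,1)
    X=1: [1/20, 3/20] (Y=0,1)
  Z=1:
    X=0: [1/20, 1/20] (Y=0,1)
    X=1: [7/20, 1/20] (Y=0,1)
0.0472 bits

Conditional mutual information: I(X;Y|Z) = H(X|Z) + H(Y|Z) - H(X,Y|Z)

H(Z) = 1.0000
H(X,Z) = 1.8464 → H(X|Z) = 0.8464
H(Y,Z) = 1.7219 → H(Y|Z) = 0.7219
H(X,Y,Z) = 2.5211 → H(X,Y|Z) = 1.5211

I(X;Y|Z) = 0.8464 + 0.7219 - 1.5211 = 0.0472 bits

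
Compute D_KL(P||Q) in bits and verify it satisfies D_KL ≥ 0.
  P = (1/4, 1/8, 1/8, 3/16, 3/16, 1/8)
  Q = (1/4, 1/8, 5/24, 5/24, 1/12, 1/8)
0.0987 bits

KL divergence satisfies the Gibbs inequality: D_KL(P||Q) ≥ 0 for all distributions P, Q.

D_KL(P||Q) = Σ p(x) log(p(x)/q(x))
Term by term:
  x=0: 1/4 × log_2[(1/4)/(1/4)] = 0.0000
  x=1: 1/8 × log_2[(1/8)/(1/8)] = 0.0000
  x=2: 1/8 × log_2[(1/8)/(5/24)] = -0.0921
  x=3: 3/16 × log_2[(3/16)/(5/24)] = -0.0285
  x=4: 3/16 × log_2[(3/16)/(1/12)] = 0.2194
  x=5: 1/8 × log_2[(1/8)/(1/8)] = 0.0000
D_KL(P||Q) = 0.0987 bits

D_KL(P||Q) = 0.0987 ≥ 0 ✓

This non-negativity is a fundamental property: relative entropy cannot be negative because it measures how different Q is from P.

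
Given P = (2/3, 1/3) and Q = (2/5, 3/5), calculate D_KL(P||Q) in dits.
0.0628 dits

KL divergence: D_KL(P||Q) = Σ p(x) log(p(x)/q(x))

Computing term by term:
  x=0: 2/3 × log_10[(2/3)/(2/5)] = 2/3 × 0.2218 = 0.1479
  x=1: 1/3 × log_10[(1/3)/(3/5)] = 1/3 × -0.2553 = -0.0851

D_KL(P||Q) = 0.0628 dits

Note: KL divergence is always non-negative and equals 0 iff P = Q.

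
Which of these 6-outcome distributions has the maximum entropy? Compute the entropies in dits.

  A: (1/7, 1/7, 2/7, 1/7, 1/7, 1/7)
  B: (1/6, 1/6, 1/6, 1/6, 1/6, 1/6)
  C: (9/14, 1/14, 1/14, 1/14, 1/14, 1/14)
B

For a discrete distribution over n outcomes, entropy is maximized by the uniform distribution.

Computing entropies:
H(A) = 0.7591 dits
H(B) = 0.7782 dits
H(C) = 0.5327 dits

The uniform distribution (where all probabilities equal 1/6) achieves the maximum entropy of log_10(6) = 0.7782 dits.

Distribution B has the highest entropy.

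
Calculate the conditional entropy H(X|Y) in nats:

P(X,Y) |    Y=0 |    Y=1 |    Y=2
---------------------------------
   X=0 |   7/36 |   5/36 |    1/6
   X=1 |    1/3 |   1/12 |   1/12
0.6535 nats

Using the chain rule: H(X|Y) = H(X,Y) - H(Y)

First, compute H(X,Y) = 1.6716 nats

Marginal P(Y) = (19/36, 2/9, 1/4)
H(Y) = 1.0181 nats

H(X|Y) = H(X,Y) - H(Y) = 1.6716 - 1.0181 = 0.6535 nats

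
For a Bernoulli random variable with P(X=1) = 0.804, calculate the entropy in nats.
0.4948 nats

The binary entropy function is:
H(p) = -p log(p) - (1-p) log(1-p)

H(0.804) = -0.804 × log_e(0.804) - 0.196 × log_e(0.196)
H(0.804) = 0.4948 nats

Note: Binary entropy is maximized at p=0.5 (H=1 bit) and minimized at p=0 or p=1 (H=0).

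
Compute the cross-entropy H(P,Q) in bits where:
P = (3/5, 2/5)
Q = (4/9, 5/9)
1.0412 bits

Cross-entropy: H(P,Q) = -Σ p(x) log q(x)

Alternatively: H(P,Q) = H(P) + D_KL(P||Q)
H(P) = 0.9710 bits
D_KL(P||Q) = 0.0702 bits

H(P,Q) = 0.9710 + 0.0702 = 1.0412 bits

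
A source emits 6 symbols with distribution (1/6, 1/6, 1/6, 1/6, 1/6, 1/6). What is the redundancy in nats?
0.0000 nats

Redundancy measures how far a source is from maximum entropy:
R = H_max - H(X)

Maximum entropy for 6 symbols: H_max = log_e(6) = 1.7918 nats
Actual entropy: H(X) = 1.7918 nats
Redundancy: R = 1.7918 - 1.7918 = 0.0000 nats

This redundancy represents potential for compression: the source could be compressed by 0.0000 nats per symbol.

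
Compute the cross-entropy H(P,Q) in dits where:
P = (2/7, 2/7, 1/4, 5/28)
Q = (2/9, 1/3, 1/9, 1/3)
0.6467 dits

Cross-entropy: H(P,Q) = -Σ p(x) log q(x)

Alternatively: H(P,Q) = H(P) + D_KL(P||Q)
H(P) = 0.5950 dits
D_KL(P||Q) = 0.0517 dits

H(P,Q) = 0.5950 + 0.0517 = 0.6467 dits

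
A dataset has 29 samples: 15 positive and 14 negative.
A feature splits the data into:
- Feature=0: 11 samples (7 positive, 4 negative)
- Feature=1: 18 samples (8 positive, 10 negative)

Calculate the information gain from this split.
0.0253 bits

Information Gain = H(Y) - H(Y|Feature)

Before split:
P(positive) = 15/29 = 0.5172
H(Y) = 0.9991 bits

After split:
Feature=0: H = 0.9457 bits (weight = 11/29)
Feature=1: H = 0.9911 bits (weight = 18/29)
H(Y|Feature) = (11/29)×0.9457 + (18/29)×0.9911 = 0.9738 bits

Information Gain = 0.9991 - 0.9738 = 0.0253 bits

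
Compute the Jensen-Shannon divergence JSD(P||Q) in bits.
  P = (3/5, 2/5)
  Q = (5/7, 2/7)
0.0105 bits

Jensen-Shannon divergence is:
JSD(P||Q) = 0.5 × D_KL(P||M) + 0.5 × D_KL(Q||M)
where M = 0.5 × (P + Q) is the mixture distribution.

M = 0.5 × (3/5, 2/5) + 0.5 × (5/7, 2/7) = (23/35, 12/35)

D_KL(P||M) = 0.0102 bits
D_KL(Q||M) = 0.0108 bits

JSD(P||Q) = 0.5 × 0.0102 + 0.5 × 0.0108 = 0.0105 bits

Unlike KL divergence, JSD is symmetric and bounded: 0 ≤ JSD ≤ log(2).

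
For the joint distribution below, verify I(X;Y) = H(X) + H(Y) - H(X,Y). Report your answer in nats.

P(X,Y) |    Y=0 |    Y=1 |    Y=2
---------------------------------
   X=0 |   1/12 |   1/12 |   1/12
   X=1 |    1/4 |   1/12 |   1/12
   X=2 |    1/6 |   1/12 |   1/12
I(X;Y) = 0.0225 nats

Mutual information has multiple equivalent forms:
- I(X;Y) = H(X) - H(X|Y)
- I(X;Y) = H(Y) - H(Y|X)
- I(X;Y) = H(X) + H(Y) - H(X,Y)

Computing all quantities:
H(X) = 1.0776, H(Y) = 1.0397, H(X,Y) = 2.0947
H(X|Y) = 1.0550, H(Y|X) = 1.0172

Verification:
H(X) - H(X|Y) = 1.0776 - 1.0550 = 0.0225
H(Y) - H(Y|X) = 1.0397 - 1.0172 = 0.0225
H(X) + H(Y) - H(X,Y) = 1.0776 + 1.0397 - 2.0947 = 0.0225

All forms give I(X;Y) = 0.0225 nats. ✓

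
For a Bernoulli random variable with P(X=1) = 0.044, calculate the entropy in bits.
0.2603 bits

The binary entropy function is:
H(p) = -p log(p) - (1-p) log(1-p)

H(0.044) = -0.044 × log_2(0.044) - 0.956 × log_2(0.956)
H(0.044) = 0.2603 bits

Note: Binary entropy is maximized at p=0.5 (H=1 bit) and minimized at p=0 or p=1 (H=0).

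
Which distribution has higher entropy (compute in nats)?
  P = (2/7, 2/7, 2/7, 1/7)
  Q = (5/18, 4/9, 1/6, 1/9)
P

Computing entropies in nats:
H(P) = 1.3518
H(Q) = 1.2590

Distribution P has higher entropy.

Intuition: The distribution closer to uniform (more spread out) has higher entropy.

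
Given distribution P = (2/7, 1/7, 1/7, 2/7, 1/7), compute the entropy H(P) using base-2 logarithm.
2.2359 bits

Shannon entropy is H(X) = -Σ p(x) log p(x).

For P = (2/7, 1/7, 1/7, 2/7, 1/7):
H = -2/7 × log_2(2/7) -1/7 × log_2(1/7) -1/7 × log_2(1/7) -2/7 × log_2(2/7) -1/7 × log_2(1/7)
H = 2.2359 bits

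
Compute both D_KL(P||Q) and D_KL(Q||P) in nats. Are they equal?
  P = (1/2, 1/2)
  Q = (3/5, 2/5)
D_KL(P||Q) = 0.0204, D_KL(Q||P) = 0.0201

KL divergence is not symmetric: D_KL(P||Q) ≠ D_KL(Q||P) in general.

D_KL(P||Q) = 0.0204 nats
D_KL(Q||P) = 0.0201 nats

No, they are not equal!

This asymmetry is why KL divergence is not a true distance metric.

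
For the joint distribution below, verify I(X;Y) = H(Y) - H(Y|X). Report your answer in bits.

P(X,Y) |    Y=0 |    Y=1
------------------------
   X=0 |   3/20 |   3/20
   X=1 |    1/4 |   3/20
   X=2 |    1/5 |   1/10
I(X;Y) = 0.0137 bits

Mutual information has multiple equivalent forms:
- I(X;Y) = H(X) - H(X|Y)
- I(X;Y) = H(Y) - H(Y|X)
- I(X;Y) = H(X) + H(Y) - H(X,Y)

Computing all quantities:
H(X) = 1.5710, H(Y) = 0.9710, H(X,Y) = 2.5282
H(X|Y) = 1.5573, H(Y|X) = 0.9573

Verification:
H(X) - H(X|Y) = 1.5710 - 1.5573 = 0.0137
H(Y) - H(Y|X) = 0.9710 - 0.9573 = 0.0137
H(X) + H(Y) - H(X,Y) = 1.5710 + 0.9710 - 2.5282 = 0.0137

All forms give I(X;Y) = 0.0137 bits. ✓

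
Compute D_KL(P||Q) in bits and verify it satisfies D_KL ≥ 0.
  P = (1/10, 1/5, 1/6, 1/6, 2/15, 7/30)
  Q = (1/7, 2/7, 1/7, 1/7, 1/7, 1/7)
0.0716 bits

KL divergence satisfies the Gibbs inequality: D_KL(P||Q) ≥ 0 for all distributions P, Q.

D_KL(P||Q) = Σ p(x) log(p(x)/q(x))
Term by term:
  x=0: 1/10 × log_2[(1/10)/(1/7)] = -0.0515
  x=1: 1/5 × log_2[(1/5)/(2/7)] = -0.1029
  x=2: 1/6 × log_2[(1/6)/(1/7)] = 0.0371
  x=3: 1/6 × log_2[(1/6)/(1/7)] = 0.0371
  x=4: 2/15 × log_2[(2/15)/(1/7)] = -0.0133
  x=5: 7/30 × log_2[(7/30)/(1/7)] = 0.1652
D_KL(P||Q) = 0.0716 bits

D_KL(P||Q) = 0.0716 ≥ 0 ✓

This non-negativity is a fundamental property: relative entropy cannot be negative because it measures how different Q is from P.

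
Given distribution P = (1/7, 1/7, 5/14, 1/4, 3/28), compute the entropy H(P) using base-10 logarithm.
0.6556 dits

Shannon entropy is H(X) = -Σ p(x) log p(x).

For P = (1/7, 1/7, 5/14, 1/4, 3/28):
H = -1/7 × log_10(1/7) -1/7 × log_10(1/7) -5/14 × log_10(5/14) -1/4 × log_10(1/4) -3/28 × log_10(3/28)
H = 0.6556 dits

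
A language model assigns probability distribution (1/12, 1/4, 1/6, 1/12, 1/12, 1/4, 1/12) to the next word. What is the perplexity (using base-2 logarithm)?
6.1723

Perplexity is 2^H (or exp(H) for natural log).

First, H = -Σ p log p = 2.6258 bits
Perplexity = 2^2.6258 = 6.1723

Interpretation: The model's uncertainty is equivalent to choosing uniformly among 6.2 options.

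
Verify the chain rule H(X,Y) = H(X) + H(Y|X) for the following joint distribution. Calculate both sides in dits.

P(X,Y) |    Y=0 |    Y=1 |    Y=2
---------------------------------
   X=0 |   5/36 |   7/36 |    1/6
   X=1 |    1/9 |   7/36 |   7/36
H(X,Y) = 0.7697, H(X) = 0.3010, H(Y|X) = 0.4686 (all in dits)

Chain rule: H(X,Y) = H(X) + H(Y|X)

Left side — joint entropy directly:
H(X,Y) = -Σ p(x,y) log p(x,y) = 0.7697 dits

Right side — compute H(Y|X) from the conditional distributions:
P(X) = (1/2, 1/2), so H(X) = 0.3010 dits
H(Y|X) = Σ_x P(X=x) · H(Y|X=x):
  P(Y|X=0) = (5/18, 7/18, 1/3), H(Y|X=0) = 0.4731, weight P(X=0) = 1/2
  P(Y|X=1) = (2/9, 7/18, 7/18), H(Y|X=1) = 0.4642, weight P(X=1) = 1/2
H(Y|X) = 0.4686 dits

H(X) + H(Y|X) = 0.3010 + 0.4686 = 0.7697 dits

Both sides equal 0.7697 dits. ✓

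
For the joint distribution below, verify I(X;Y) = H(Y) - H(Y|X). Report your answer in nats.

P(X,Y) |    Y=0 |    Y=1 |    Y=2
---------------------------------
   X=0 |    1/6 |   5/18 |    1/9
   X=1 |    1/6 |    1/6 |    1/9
I(X;Y) = 0.0079 nats

Mutual information has multiple equivalent forms:
- I(X;Y) = H(X) - H(X|Y)
- I(X;Y) = H(Y) - H(Y|X)
- I(X;Y) = H(X) + H(Y) - H(X,Y)

Computing all quantities:
H(X) = 0.6870, H(Y) = 1.0609, H(X,Y) = 1.7400
H(X|Y) = 0.6791, H(Y|X) = 1.0530

Verification:
H(X) - H(X|Y) = 0.6870 - 0.6791 = 0.0079
H(Y) - H(Y|X) = 1.0609 - 1.0530 = 0.0079
H(X) + H(Y) - H(X,Y) = 0.6870 + 1.0609 - 1.7400 = 0.0079

All forms give I(X;Y) = 0.0079 nats. ✓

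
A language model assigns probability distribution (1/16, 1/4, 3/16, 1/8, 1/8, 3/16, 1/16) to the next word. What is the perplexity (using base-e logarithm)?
6.3013

Perplexity is e^H (or exp(H) for natural log).

First, H = -Σ p log p = 1.8407 nats
Perplexity = e^1.8407 = 6.3013

Interpretation: The model's uncertainty is equivalent to choosing uniformly among 6.3 options.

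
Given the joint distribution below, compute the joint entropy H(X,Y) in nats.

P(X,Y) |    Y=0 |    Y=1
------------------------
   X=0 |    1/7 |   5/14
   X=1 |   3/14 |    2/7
1.3337 nats

Joint entropy is H(X,Y) = -Σ_{x,y} p(x,y) log p(x,y).

Summing over all non-zero entries:
H(X,Y) = -[1/7·log_e(1/7) + 5/14·log_e(5/14) + 3/14·log_e(3/14) + 2/7·log_e(2/7)]
H(X,Y) = 1.3337 nats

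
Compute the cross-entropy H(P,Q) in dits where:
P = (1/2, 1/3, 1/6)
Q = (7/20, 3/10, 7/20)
0.4782 dits

Cross-entropy: H(P,Q) = -Σ p(x) log q(x)

Alternatively: H(P,Q) = H(P) + D_KL(P||Q)
H(P) = 0.4392 dits
D_KL(P||Q) = 0.0390 dits

H(P,Q) = 0.4392 + 0.0390 = 0.4782 dits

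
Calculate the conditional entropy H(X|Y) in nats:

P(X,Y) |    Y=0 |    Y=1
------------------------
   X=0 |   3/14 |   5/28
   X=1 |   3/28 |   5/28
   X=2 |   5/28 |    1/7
1.0772 nats

Using the chain rule: H(X|Y) = H(X,Y) - H(Y)

First, compute H(X,Y) = 1.7703 nats

Marginal P(Y) = (1/2, 1/2)
H(Y) = 0.6931 nats

H(X|Y) = H(X,Y) - H(Y) = 1.7703 - 0.6931 = 1.0772 nats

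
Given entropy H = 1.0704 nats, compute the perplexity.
2.9165

Perplexity is e^H (or exp(H) for natural log).

H = 1.0704 nats
Perplexity = e^1.0704 = 2.9165

Interpretation: The model's uncertainty is equivalent to choosing uniformly among 2.9 options.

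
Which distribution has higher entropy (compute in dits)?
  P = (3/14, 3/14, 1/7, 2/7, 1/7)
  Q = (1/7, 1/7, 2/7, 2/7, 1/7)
P

Computing entropies in dits:
H(P) = 0.6836
H(Q) = 0.6731

Distribution P has higher entropy.

Intuition: The distribution closer to uniform (more spread out) has higher entropy.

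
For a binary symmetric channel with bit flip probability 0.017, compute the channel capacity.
0.8758 bits

For a binary symmetric channel (BSC) with error probability p:
Capacity C = 1 - H(p) bits per symbol

where H(p) = -p log₂(p) - (1-p) log₂(1-p) is the binary entropy function.

H(0.017) = 0.1242 bits
C = 1 - 0.1242 = 0.8758 bits per symbol

This means we can reliably transmit up to 0.8758 bits of information per channel use.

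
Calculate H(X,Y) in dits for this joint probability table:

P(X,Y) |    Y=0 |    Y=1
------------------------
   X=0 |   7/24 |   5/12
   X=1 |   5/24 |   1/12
0.5464 dits

Joint entropy is H(X,Y) = -Σ_{x,y} p(x,y) log p(x,y).

Summing over all non-zero entries:
H(X,Y) = -[7/24·log_10(7/24) + 5/12·log_10(5/12) + 5/24·log_10(5/24) + 1/12·log_10(1/12)]
H(X,Y) = 0.5464 dits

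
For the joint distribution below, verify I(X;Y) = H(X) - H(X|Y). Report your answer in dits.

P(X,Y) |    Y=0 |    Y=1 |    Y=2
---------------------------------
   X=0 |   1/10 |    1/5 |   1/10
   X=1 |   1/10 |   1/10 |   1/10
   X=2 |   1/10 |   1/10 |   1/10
I(X;Y) = 0.0060 dits

Mutual information has multiple equivalent forms:
- I(X;Y) = H(X) - H(X|Y)
- I(X;Y) = H(Y) - H(Y|X)
- I(X;Y) = H(X) + H(Y) - H(X,Y)

Computing all quantities:
H(X) = 0.4729, H(Y) = 0.4729, H(X,Y) = 0.9398
H(X|Y) = 0.4669, H(Y|X) = 0.4669

Verification:
H(X) - H(X|Y) = 0.4729 - 0.4669 = 0.0060
H(Y) - H(Y|X) = 0.4729 - 0.4669 = 0.0060
H(X) + H(Y) - H(X,Y) = 0.4729 + 0.4729 - 0.9398 = 0.0060

All forms give I(X;Y) = 0.0060 dits. ✓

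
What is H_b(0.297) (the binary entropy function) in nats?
0.6083 nats

The binary entropy function is:
H(p) = -p log(p) - (1-p) log(1-p)

H(0.297) = -0.297 × log_e(0.297) - 0.703 × log_e(0.703)
H(0.297) = 0.6083 nats

Note: Binary entropy is maximized at p=0.5 (H=1 bit) and minimized at p=0 or p=1 (H=0).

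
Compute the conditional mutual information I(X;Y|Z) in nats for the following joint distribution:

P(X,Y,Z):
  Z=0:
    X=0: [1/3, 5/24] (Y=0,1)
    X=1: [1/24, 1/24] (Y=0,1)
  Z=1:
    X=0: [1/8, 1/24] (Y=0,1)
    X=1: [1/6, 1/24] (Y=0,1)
0.0026 nats

Conditional mutual information: I(X;Y|Z) = H(X|Z) + H(Y|Z) - H(X,Y|Z)

H(Z) = 0.6616
H(X,Z) = 1.1646 → H(X|Z) = 0.5030
H(Y,Z) = 1.2808 → H(Y|Z) = 0.6193
H(X,Y,Z) = 1.7812 → H(X,Y|Z) = 1.1197

I(X;Y|Z) = 0.5030 + 0.6193 - 1.1197 = 0.0026 nats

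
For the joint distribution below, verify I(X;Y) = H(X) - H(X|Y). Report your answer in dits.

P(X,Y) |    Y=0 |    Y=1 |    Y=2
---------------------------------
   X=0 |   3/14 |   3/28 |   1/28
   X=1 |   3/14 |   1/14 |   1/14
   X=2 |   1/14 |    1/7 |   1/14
I(X;Y) = 0.0269 dits

Mutual information has multiple equivalent forms:
- I(X;Y) = H(X) - H(X|Y)
- I(X;Y) = H(Y) - H(Y|X)
- I(X;Y) = H(X) + H(Y) - H(X,Y)

Computing all quantities:
H(X) = 0.4748, H(Y) = 0.4426, H(X,Y) = 0.8905
H(X|Y) = 0.4480, H(Y|X) = 0.4157

Verification:
H(X) - H(X|Y) = 0.4748 - 0.4480 = 0.0269
H(Y) - H(Y|X) = 0.4426 - 0.4157 = 0.0269
H(X) + H(Y) - H(X,Y) = 0.4748 + 0.4426 - 0.8905 = 0.0269

All forms give I(X;Y) = 0.0269 dits. ✓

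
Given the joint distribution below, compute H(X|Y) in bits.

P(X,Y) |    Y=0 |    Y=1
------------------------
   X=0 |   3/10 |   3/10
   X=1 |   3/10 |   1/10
0.9245 bits

Using the chain rule: H(X|Y) = H(X,Y) - H(Y)

First, compute H(X,Y) = 1.8955 bits

Marginal P(Y) = (3/5, 2/5)
H(Y) = 0.9710 bits

H(X|Y) = H(X,Y) - H(Y) = 1.8955 - 0.9710 = 0.9245 bits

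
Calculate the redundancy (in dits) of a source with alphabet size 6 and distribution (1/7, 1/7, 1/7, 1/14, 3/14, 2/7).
0.0353 dits

Redundancy measures how far a source is from maximum entropy:
R = H_max - H(X)

Maximum entropy for 6 symbols: H_max = log_10(6) = 0.7782 dits
Actual entropy: H(X) = 0.7429 dits
Redundancy: R = 0.7782 - 0.7429 = 0.0353 dits

This redundancy represents potential for compression: the source could be compressed by 0.0353 dits per symbol.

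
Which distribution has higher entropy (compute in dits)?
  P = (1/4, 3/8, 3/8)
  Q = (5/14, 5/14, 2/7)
Q

Computing entropies in dits:
H(P) = 0.4700
H(Q) = 0.4748

Distribution Q has higher entropy.

Intuition: The distribution closer to uniform (more spread out) has higher entropy.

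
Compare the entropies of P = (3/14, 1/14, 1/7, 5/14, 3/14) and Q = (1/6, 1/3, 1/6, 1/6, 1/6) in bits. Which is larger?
Q

Computing entropies in bits:
H(P) = 2.1560
H(Q) = 2.2516

Distribution Q has higher entropy.

Intuition: The distribution closer to uniform (more spread out) has higher entropy.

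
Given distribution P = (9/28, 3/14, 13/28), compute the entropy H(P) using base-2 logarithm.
1.5165 bits

Shannon entropy is H(X) = -Σ p(x) log p(x).

For P = (9/28, 3/14, 13/28):
H = -9/28 × log_2(9/28) -3/14 × log_2(3/14) -13/28 × log_2(13/28)
H = 1.5165 bits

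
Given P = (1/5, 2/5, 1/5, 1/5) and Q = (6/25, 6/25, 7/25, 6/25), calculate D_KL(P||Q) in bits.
0.0925 bits

KL divergence: D_KL(P||Q) = Σ p(x) log(p(x)/q(x))

Computing term by term:
  x=0: 1/5 × log_2[(1/5)/(6/25)] = 1/5 × -0.2630 = -0.0526
  x=1: 2/5 × log_2[(2/5)/(6/25)] = 2/5 × 0.7370 = 0.2948
  x=2: 1/5 × log_2[(1/5)/(7/25)] = 1/5 × -0.4854 = -0.0971
  x=3: 1/5 × log_2[(1/5)/(6/25)] = 1/5 × -0.2630 = -0.0526

D_KL(P||Q) = 0.0925 bits

Note: KL divergence is always non-negative and equals 0 iff P = Q.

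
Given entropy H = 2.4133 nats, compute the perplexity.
11.1708

Perplexity is e^H (or exp(H) for natural log).

H = 2.4133 nats
Perplexity = e^2.4133 = 11.1708

Interpretation: The model's uncertainty is equivalent to choosing uniformly among 11.2 options.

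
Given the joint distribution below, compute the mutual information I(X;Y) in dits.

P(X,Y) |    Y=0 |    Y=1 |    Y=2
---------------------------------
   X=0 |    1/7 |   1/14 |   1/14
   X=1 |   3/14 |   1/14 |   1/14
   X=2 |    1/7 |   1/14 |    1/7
0.0093 dits

Mutual information: I(X;Y) = H(X) + H(Y) - H(X,Y)

Marginals:
P(X) = (2/7, 5/14, 5/14), H(X) = 0.4748 dits
P(Y) = (1/2, 3/14, 2/7), H(Y) = 0.4493 dits

Joint entropy: H(X,Y) = 0.9149 dits

I(X;Y) = 0.4748 + 0.4493 - 0.9149 = 0.0093 dits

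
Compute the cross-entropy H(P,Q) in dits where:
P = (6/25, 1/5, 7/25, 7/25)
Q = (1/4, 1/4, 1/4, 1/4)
0.6021 dits

Cross-entropy: H(P,Q) = -Σ p(x) log q(x)

Alternatively: H(P,Q) = H(P) + D_KL(P||Q)
H(P) = 0.5981 dits
D_KL(P||Q) = 0.0039 dits

H(P,Q) = 0.5981 + 0.0039 = 0.6021 dits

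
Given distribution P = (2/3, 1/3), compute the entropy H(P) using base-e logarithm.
0.6365 nats

Shannon entropy is H(X) = -Σ p(x) log p(x).

For P = (2/3, 1/3):
H = -2/3 × log_e(2/3) -1/3 × log_e(1/3)
H = 0.6365 nats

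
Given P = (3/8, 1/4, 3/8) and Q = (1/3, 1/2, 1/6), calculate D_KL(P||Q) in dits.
0.0760 dits

KL divergence: D_KL(P||Q) = Σ p(x) log(p(x)/q(x))

Computing term by term:
  x=0: 3/8 × log_10[(3/8)/(1/3)] = 3/8 × 0.0512 = 0.0192
  x=1: 1/4 × log_10[(1/4)/(1/2)] = 1/4 × -0.3010 = -0.0753
  x=2: 3/8 × log_10[(3/8)/(1/6)] = 3/8 × 0.3522 = 0.1321

D_KL(P||Q) = 0.0760 dits

Note: KL divergence is always non-negative and equals 0 iff P = Q.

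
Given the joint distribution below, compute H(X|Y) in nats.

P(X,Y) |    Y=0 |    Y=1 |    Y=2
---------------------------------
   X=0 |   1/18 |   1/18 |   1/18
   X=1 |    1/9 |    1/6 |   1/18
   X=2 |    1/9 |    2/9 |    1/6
0.9900 nats

Using the chain rule: H(X|Y) = H(X,Y) - H(Y)

First, compute H(X,Y) = 2.0621 nats

Marginal P(Y) = (5/18, 4/9, 5/18)
H(Y) = 1.0720 nats

H(X|Y) = H(X,Y) - H(Y) = 2.0621 - 1.0720 = 0.9900 nats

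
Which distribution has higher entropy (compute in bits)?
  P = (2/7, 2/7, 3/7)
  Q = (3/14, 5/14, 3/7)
P

Computing entropies in bits:
H(P) = 1.5567
H(Q) = 1.5306

Distribution P has higher entropy.

Intuition: The distribution closer to uniform (more spread out) has higher entropy.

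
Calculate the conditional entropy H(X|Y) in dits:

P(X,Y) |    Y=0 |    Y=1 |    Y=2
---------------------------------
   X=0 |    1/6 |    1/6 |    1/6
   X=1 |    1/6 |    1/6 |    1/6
0.3010 dits

Using the chain rule: H(X|Y) = H(X,Y) - H(Y)

First, compute H(X,Y) = 0.7782 dits

Marginal P(Y) = (1/3, 1/3, 1/3)
H(Y) = 0.4771 dits

H(X|Y) = H(X,Y) - H(Y) = 0.7782 - 0.4771 = 0.3010 dits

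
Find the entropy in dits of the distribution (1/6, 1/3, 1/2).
0.4392 dits

Shannon entropy is H(X) = -Σ p(x) log p(x).

For P = (1/6, 1/3, 1/2):
H = -1/6 × log_10(1/6) -1/3 × log_10(1/3) -1/2 × log_10(1/2)
H = 0.4392 dits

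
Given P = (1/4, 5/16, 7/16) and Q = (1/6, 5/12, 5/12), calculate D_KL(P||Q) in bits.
0.0473 bits

KL divergence: D_KL(P||Q) = Σ p(x) log(p(x)/q(x))

Computing term by term:
  x=0: 1/4 × log_2[(1/4)/(1/6)] = 1/4 × 0.5850 = 0.1462
  x=1: 5/16 × log_2[(5/16)/(5/12)] = 5/16 × -0.4150 = -0.1297
  x=2: 7/16 × log_2[(7/16)/(5/12)] = 7/16 × 0.0704 = 0.0308

D_KL(P||Q) = 0.0473 bits

Note: KL divergence is always non-negative and equals 0 iff P = Q.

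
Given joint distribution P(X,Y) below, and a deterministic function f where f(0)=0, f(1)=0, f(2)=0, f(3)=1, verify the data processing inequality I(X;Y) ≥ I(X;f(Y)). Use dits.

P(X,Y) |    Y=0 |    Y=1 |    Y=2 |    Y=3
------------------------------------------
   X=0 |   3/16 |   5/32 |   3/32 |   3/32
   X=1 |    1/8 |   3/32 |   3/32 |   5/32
I(X;Y) = 0.0087, I(X;f(Y)) = 0.0071, inequality holds: 0.0087 ≥ 0.0071

Data Processing Inequality: For any Markov chain X → Y → Z, we have I(X;Y) ≥ I(X;Z).

Here Z = f(Y) is a deterministic function of Y, forming X → Y → Z.

Original I(X;Y) = 0.0087 dits

After applying f:
P(X,Z) where Z=f(Y):
- P(X,Z=0) = P(X,Y=0) + P(X,Y=1) + P(X,Y=2)
- P(X,Z=1) = P(X,Y=3)

I(X;Z) = I(X;f(Y)) = 0.0071 dits

Verification: 0.0087 ≥ 0.0071 ✓

Information cannot be created by processing; the function f can only lose information about X.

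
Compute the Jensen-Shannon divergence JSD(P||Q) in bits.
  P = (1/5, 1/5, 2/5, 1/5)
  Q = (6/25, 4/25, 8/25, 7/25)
0.0110 bits

Jensen-Shannon divergence is:
JSD(P||Q) = 0.5 × D_KL(P||M) + 0.5 × D_KL(Q||M)
where M = 0.5 × (P + Q) is the mixture distribution.

M = 0.5 × (1/5, 1/5, 2/5, 1/5) + 0.5 × (6/25, 4/25, 8/25, 7/25) = (0.22, 0.18, 9/25, 6/25)

D_KL(P||M) = 0.0111 bits
D_KL(Q||M) = 0.0108 bits

JSD(P||Q) = 0.5 × 0.0111 + 0.5 × 0.0108 = 0.0110 bits

Unlike KL divergence, JSD is symmetric and bounded: 0 ≤ JSD ≤ log(2).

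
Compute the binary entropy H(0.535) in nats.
0.6907 nats

The binary entropy function is:
H(p) = -p log(p) - (1-p) log(1-p)

H(0.535) = -0.535 × log_e(0.535) - 0.465 × log_e(0.465)
H(0.535) = 0.6907 nats

Note: Binary entropy is maximized at p=0.5 (H=1 bit) and minimized at p=0 or p=1 (H=0).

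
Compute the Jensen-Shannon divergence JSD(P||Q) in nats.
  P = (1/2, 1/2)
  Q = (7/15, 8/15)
0.0006 nats

Jensen-Shannon divergence is:
JSD(P||Q) = 0.5 × D_KL(P||M) + 0.5 × D_KL(Q||M)
where M = 0.5 × (P + Q) is the mixture distribution.

M = 0.5 × (1/2, 1/2) + 0.5 × (7/15, 8/15) = (0.483333, 0.516667)

D_KL(P||M) = 0.0006 nats
D_KL(Q||M) = 0.0006 nats

JSD(P||Q) = 0.5 × 0.0006 + 0.5 × 0.0006 = 0.0006 nats

Unlike KL divergence, JSD is symmetric and bounded: 0 ≤ JSD ≤ log(2).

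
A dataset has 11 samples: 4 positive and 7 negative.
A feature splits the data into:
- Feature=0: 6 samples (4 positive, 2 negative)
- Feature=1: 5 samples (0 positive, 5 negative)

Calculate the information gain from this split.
0.4448 bits

Information Gain = H(Y) - H(Y|Feature)

Before split:
P(positive) = 4/11 = 0.3636
H(Y) = 0.9457 bits

After split:
Feature=0: H = 0.9183 bits (weight = 6/11)
Feature=1: H = 0.0000 bits (weight = 5/11)
H(Y|Feature) = (6/11)×0.9183 + (5/11)×0.0000 = 0.5009 bits

Information Gain = 0.9457 - 0.5009 = 0.4448 bits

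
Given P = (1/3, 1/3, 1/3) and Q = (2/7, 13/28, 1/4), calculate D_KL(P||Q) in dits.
0.0160 dits

KL divergence: D_KL(P||Q) = Σ p(x) log(p(x)/q(x))

Computing term by term:
  x=0: 1/3 × log_10[(1/3)/(2/7)] = 1/3 × 0.0669 = 0.0223
  x=1: 1/3 × log_10[(1/3)/(13/28)] = 1/3 × -0.1439 = -0.0480
  x=2: 1/3 × log_10[(1/3)/(1/4)] = 1/3 × 0.1249 = 0.0416

D_KL(P||Q) = 0.0160 dits

Note: KL divergence is always non-negative and equals 0 iff P = Q.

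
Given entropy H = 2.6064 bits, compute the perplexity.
6.0898

Perplexity is 2^H (or exp(H) for natural log).

H = 2.6064 bits
Perplexity = 2^2.6064 = 6.0898

Interpretation: The model's uncertainty is equivalent to choosing uniformly among 6.1 options.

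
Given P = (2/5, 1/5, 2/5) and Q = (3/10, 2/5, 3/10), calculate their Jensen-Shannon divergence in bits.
0.0349 bits

Jensen-Shannon divergence is:
JSD(P||Q) = 0.5 × D_KL(P||M) + 0.5 × D_KL(Q||M)
where M = 0.5 × (P + Q) is the mixture distribution.

M = 0.5 × (2/5, 1/5, 2/5) + 0.5 × (3/10, 2/5, 3/10) = (7/20, 3/10, 7/20)

D_KL(P||M) = 0.0371 bits
D_KL(Q||M) = 0.0326 bits

JSD(P||Q) = 0.5 × 0.0371 + 0.5 × 0.0326 = 0.0349 bits

Unlike KL divergence, JSD is symmetric and bounded: 0 ≤ JSD ≤ log(2).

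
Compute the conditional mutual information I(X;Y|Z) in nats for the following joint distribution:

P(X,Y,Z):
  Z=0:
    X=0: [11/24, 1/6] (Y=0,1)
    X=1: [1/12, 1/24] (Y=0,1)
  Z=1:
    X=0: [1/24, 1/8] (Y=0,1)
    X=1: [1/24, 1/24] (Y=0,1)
0.0088 nats

Conditional mutual information: I(X;Y|Z) = H(X|Z) + H(Y|Z) - H(X,Y|Z)

H(Z) = 0.5623
H(X,Z) = 1.0594 → H(X|Z) = 0.4970
H(Y,Z) = 1.1646 → H(Y|Z) = 0.6023
H(X,Y,Z) = 1.6529 → H(X,Y|Z) = 1.0905

I(X;Y|Z) = 0.4970 + 0.6023 - 1.0905 = 0.0088 nats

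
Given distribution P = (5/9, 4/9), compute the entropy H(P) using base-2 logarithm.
0.9911 bits

Shannon entropy is H(X) = -Σ p(x) log p(x).

For P = (5/9, 4/9):
H = -5/9 × log_2(5/9) -4/9 × log_2(4/9)
H = 0.9911 bits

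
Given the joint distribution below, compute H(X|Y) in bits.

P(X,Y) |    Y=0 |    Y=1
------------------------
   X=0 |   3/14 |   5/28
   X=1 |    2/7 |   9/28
0.9628 bits

Using the chain rule: H(X|Y) = H(X,Y) - H(Y)

First, compute H(X,Y) = 1.9628 bits

Marginal P(Y) = (1/2, 1/2)
H(Y) = 1.0000 bits

H(X|Y) = H(X,Y) - H(Y) = 1.9628 - 1.0000 = 0.9628 bits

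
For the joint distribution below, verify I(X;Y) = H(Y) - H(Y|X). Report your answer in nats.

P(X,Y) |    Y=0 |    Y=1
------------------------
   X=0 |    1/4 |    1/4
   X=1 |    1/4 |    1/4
I(X;Y) = 0.0000 nats

Mutual information has multiple equivalent forms:
- I(X;Y) = H(X) - H(X|Y)
- I(X;Y) = H(Y) - H(Y|X)
- I(X;Y) = H(X) + H(Y) - H(X,Y)

Computing all quantities:
H(X) = 0.6931, H(Y) = 0.6931, H(X,Y) = 1.3863
H(X|Y) = 0.6931, H(Y|X) = 0.6931

Verification:
H(X) - H(X|Y) = 0.6931 - 0.6931 = 0.0000
H(Y) - H(Y|X) = 0.6931 - 0.6931 = 0.0000
H(X) + H(Y) - H(X,Y) = 0.6931 + 0.6931 - 1.3863 = 0.0000

All forms give I(X;Y) = 0.0000 nats. ✓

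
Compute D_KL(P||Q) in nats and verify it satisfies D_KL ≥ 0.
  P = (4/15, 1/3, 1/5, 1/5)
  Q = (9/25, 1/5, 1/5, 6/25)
0.0538 nats

KL divergence satisfies the Gibbs inequality: D_KL(P||Q) ≥ 0 for all distributions P, Q.

D_KL(P||Q) = Σ p(x) log(p(x)/q(x))
Term by term:
  x=0: 4/15 × log_e[(4/15)/(9/25)] = -0.0800
  x=1: 1/3 × log_e[(1/3)/(1/5)] = 0.1703
  x=2: 1/5 × log_e[(1/5)/(1/5)] = 0.0000
  x=3: 1/5 × log_e[(1/5)/(6/25)] = -0.0365
D_KL(P||Q) = 0.0538 nats

D_KL(P||Q) = 0.0538 ≥ 0 ✓

This non-negativity is a fundamental property: relative entropy cannot be negative because it measures how different Q is from P.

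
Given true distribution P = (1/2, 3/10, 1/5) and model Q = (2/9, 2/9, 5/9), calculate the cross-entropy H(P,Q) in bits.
1.9055 bits

Cross-entropy: H(P,Q) = -Σ p(x) log q(x)

Alternatively: H(P,Q) = H(P) + D_KL(P||Q)
H(P) = 1.4855 bits
D_KL(P||Q) = 0.4201 bits

H(P,Q) = 1.4855 + 0.4201 = 1.9055 bits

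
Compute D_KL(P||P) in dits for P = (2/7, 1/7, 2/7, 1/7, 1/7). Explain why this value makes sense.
0.0000 dits

KL divergence satisfies the Gibbs inequality: D_KL(P||Q) ≥ 0 for all distributions P, Q.

D_KL(P||Q) = Σ p(x) log(p(x)/q(x))
Each term is p(x) × log_10(p(x)/p(x)) = p(x) × log_10(1) = 0, so the sum is 0.
D_KL(P||Q) = 0.0000 dits

When P = Q, the KL divergence is exactly 0, as there is no 'divergence' between identical distributions.

This non-negativity is a fundamental property: relative entropy cannot be negative because it measures how different Q is from P.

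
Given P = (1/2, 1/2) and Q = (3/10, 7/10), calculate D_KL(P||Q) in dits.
0.0379 dits

KL divergence: D_KL(P||Q) = Σ p(x) log(p(x)/q(x))

Computing term by term:
  x=0: 1/2 × log_10[(1/2)/(3/10)] = 1/2 × 0.2218 = 0.1109
  x=1: 1/2 × log_10[(1/2)/(7/10)] = 1/2 × -0.1461 = -0.0731

D_KL(P||Q) = 0.0379 dits

Note: KL divergence is always non-negative and equals 0 iff P = Q.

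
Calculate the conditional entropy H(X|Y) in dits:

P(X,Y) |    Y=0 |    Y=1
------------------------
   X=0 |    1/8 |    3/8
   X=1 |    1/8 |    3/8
0.3010 dits

Using the chain rule: H(X|Y) = H(X,Y) - H(Y)

First, compute H(X,Y) = 0.5452 dits

Marginal P(Y) = (1/4, 3/4)
H(Y) = 0.2442 dits

H(X|Y) = H(X,Y) - H(Y) = 0.5452 - 0.2442 = 0.3010 dits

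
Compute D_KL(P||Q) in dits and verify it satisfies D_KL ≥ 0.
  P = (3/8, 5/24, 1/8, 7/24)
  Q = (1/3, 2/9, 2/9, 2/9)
0.0166 dits

KL divergence satisfies the Gibbs inequality: D_KL(P||Q) ≥ 0 for all distributions P, Q.

D_KL(P||Q) = Σ p(x) log(p(x)/q(x))
Term by term:
  x=0: 3/8 × log_10[(3/8)/(1/3)] = 0.0192
  x=1: 5/24 × log_10[(5/24)/(2/9)] = -0.0058
  x=2: 1/8 × log_10[(1/8)/(2/9)] = -0.0312
  x=3: 7/24 × log_10[(7/24)/(2/9)] = 0.0344
D_KL(P||Q) = 0.0166 dits

D_KL(P||Q) = 0.0166 ≥ 0 ✓

This non-negativity is a fundamental property: relative entropy cannot be negative because it measures how different Q is from P.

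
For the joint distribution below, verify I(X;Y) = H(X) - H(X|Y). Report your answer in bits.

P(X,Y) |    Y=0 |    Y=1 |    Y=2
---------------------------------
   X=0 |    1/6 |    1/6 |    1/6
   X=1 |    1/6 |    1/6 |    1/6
I(X;Y) = 0.0000 bits

Mutual information has multiple equivalent forms:
- I(X;Y) = H(X) - H(X|Y)
- I(X;Y) = H(Y) - H(Y|X)
- I(X;Y) = H(X) + H(Y) - H(X,Y)

Computing all quantities:
H(X) = 1.0000, H(Y) = 1.5850, H(X,Y) = 2.5850
H(X|Y) = 1.0000, H(Y|X) = 1.5850

Verification:
H(X) - H(X|Y) = 1.0000 - 1.0000 = 0.0000
H(Y) - H(Y|X) = 1.5850 - 1.5850 = 0.0000
H(X) + H(Y) - H(X,Y) = 1.0000 + 1.5850 - 2.5850 = 0.0000

All forms give I(X;Y) = 0.0000 bits. ✓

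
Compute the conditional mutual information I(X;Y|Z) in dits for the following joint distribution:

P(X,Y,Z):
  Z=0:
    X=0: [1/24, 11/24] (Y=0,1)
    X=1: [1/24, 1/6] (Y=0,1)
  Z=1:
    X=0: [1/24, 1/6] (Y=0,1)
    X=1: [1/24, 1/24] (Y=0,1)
0.0093 dits

Conditional mutual information: I(X;Y|Z) = H(X|Z) + H(Y|Z) - H(X,Y|Z)

H(Z) = 0.2622
H(X,Z) = 0.5243 → H(X|Z) = 0.2621
H(Y,Z) = 0.4494 → H(Y|Z) = 0.1872
H(X,Y,Z) = 0.7022 → H(X,Y|Z) = 0.4401

I(X;Y|Z) = 0.2621 + 0.1872 - 0.4401 = 0.0093 dits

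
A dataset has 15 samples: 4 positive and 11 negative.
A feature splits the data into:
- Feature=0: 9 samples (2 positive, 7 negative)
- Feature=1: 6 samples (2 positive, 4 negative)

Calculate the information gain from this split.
0.0108 bits

Information Gain = H(Y) - H(Y|Feature)

Before split:
P(positive) = 4/15 = 0.2667
H(Y) = 0.8366 bits

After split:
Feature=0: H = 0.7642 bits (weight = 9/15)
Feature=1: H = 0.9183 bits (weight = 6/15)
H(Y|Feature) = (9/15)×0.7642 + (6/15)×0.9183 = 0.8258 bits

Information Gain = 0.8366 - 0.8258 = 0.0108 bits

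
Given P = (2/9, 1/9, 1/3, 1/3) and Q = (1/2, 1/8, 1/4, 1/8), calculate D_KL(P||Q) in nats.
0.2295 nats

KL divergence: D_KL(P||Q) = Σ p(x) log(p(x)/q(x))

Computing term by term:
  x=0: 2/9 × log_e[(2/9)/(1/2)] = 2/9 × -0.8109 = -0.1802
  x=1: 1/9 × log_e[(1/9)/(1/8)] = 1/9 × -0.1178 = -0.0131
  x=2: 1/3 × log_e[(1/3)/(1/4)] = 1/3 × 0.2877 = 0.0959
  x=3: 1/3 × log_e[(1/3)/(1/8)] = 1/3 × 0.9808 = 0.3269

D_KL(P||Q) = 0.2295 nats

Note: KL divergence is always non-negative and equals 0 iff P = Q.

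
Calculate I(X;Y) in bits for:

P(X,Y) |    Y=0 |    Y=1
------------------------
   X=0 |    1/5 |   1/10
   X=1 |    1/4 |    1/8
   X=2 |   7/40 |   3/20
0.0110 bits

Mutual information: I(X;Y) = H(X) + H(Y) - H(X,Y)

Marginals:
P(X) = (3/10, 3/8, 13/40), H(X) = 1.5787 bits
P(Y) = (5/8, 3/8), H(Y) = 0.9544 bits

Joint entropy: H(X,Y) = 2.5222 bits

I(X;Y) = 1.5787 + 0.9544 - 2.5222 = 0.0110 bits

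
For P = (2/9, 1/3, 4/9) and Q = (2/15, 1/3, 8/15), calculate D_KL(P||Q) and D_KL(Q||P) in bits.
D_KL(P||Q) = 0.0469, D_KL(Q||P) = 0.0420

KL divergence is not symmetric: D_KL(P||Q) ≠ D_KL(Q||P) in general.

D_KL(P||Q) = 0.0469 bits
D_KL(Q||P) = 0.0420 bits

No, they are not equal!

This asymmetry is why KL divergence is not a true distance metric.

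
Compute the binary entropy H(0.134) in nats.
0.3939 nats

The binary entropy function is:
H(p) = -p log(p) - (1-p) log(1-p)

H(0.134) = -0.134 × log_e(0.134) - 0.866 × log_e(0.866)
H(0.134) = 0.3939 nats

Note: Binary entropy is maximized at p=0.5 (H=1 bit) and minimized at p=0 or p=1 (H=0).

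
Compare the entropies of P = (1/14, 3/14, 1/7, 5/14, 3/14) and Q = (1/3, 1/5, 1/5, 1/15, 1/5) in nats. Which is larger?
Q

Computing entropies in nats:
H(P) = 1.4944
H(Q) = 1.5124

Distribution Q has higher entropy.

Intuition: The distribution closer to uniform (more spread out) has higher entropy.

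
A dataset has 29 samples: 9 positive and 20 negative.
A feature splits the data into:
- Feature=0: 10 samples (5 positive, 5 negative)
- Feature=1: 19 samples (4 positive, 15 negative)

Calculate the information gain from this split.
0.0623 bits

Information Gain = H(Y) - H(Y|Feature)

Before split:
P(positive) = 9/29 = 0.3103
H(Y) = 0.8936 bits

After split:
Feature=0: H = 1.0000 bits (weight = 10/29)
Feature=1: H = 0.7425 bits (weight = 19/29)
H(Y|Feature) = (10/29)×1.0000 + (19/29)×0.7425 = 0.8313 bits

Information Gain = 0.8936 - 0.8313 = 0.0623 bits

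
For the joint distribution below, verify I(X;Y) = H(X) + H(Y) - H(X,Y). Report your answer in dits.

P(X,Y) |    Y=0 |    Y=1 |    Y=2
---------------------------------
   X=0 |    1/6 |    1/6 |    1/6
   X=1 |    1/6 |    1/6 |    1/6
I(X;Y) = 0.0000 dits

Mutual information has multiple equivalent forms:
- I(X;Y) = H(X) - H(X|Y)
- I(X;Y) = H(Y) - H(Y|X)
- I(X;Y) = H(X) + H(Y) - H(X,Y)

Computing all quantities:
H(X) = 0.3010, H(Y) = 0.4771, H(X,Y) = 0.7782
H(X|Y) = 0.3010, H(Y|X) = 0.4771

Verification:
H(X) - H(X|Y) = 0.3010 - 0.3010 = 0.0000
H(Y) - H(Y|X) = 0.4771 - 0.4771 = 0.0000
H(X) + H(Y) - H(X,Y) = 0.3010 + 0.4771 - 0.7782 = 0.0000

All forms give I(X;Y) = 0.0000 dits. ✓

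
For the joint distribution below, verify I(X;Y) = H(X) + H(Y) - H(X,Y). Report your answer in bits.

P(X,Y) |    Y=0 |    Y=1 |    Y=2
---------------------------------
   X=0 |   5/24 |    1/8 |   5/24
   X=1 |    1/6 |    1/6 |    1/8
I(X;Y) = 0.0178 bits

Mutual information has multiple equivalent forms:
- I(X;Y) = H(X) - H(X|Y)
- I(X;Y) = H(Y) - H(Y|X)
- I(X;Y) = H(X) + H(Y) - H(X,Y)

Computing all quantities:
H(X) = 0.9950, H(Y) = 1.5774, H(X,Y) = 2.5546
H(X|Y) = 0.9772, H(Y|X) = 1.5596

Verification:
H(X) - H(X|Y) = 0.9950 - 0.9772 = 0.0178
H(Y) - H(Y|X) = 1.5774 - 1.5596 = 0.0178
H(X) + H(Y) - H(X,Y) = 0.9950 + 1.5774 - 2.5546 = 0.0178

All forms give I(X;Y) = 0.0178 bits. ✓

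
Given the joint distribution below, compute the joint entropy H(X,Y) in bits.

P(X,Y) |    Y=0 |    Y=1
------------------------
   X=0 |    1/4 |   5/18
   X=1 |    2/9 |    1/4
1.9955 bits

Joint entropy is H(X,Y) = -Σ_{x,y} p(x,y) log p(x,y).

Summing over all non-zero entries:
H(X,Y) = -[1/4·log_2(1/4) + 5/18·log_2(5/18) + 2/9·log_2(2/9) + 1/4·log_2(1/4)]
H(X,Y) = 1.9955 bits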